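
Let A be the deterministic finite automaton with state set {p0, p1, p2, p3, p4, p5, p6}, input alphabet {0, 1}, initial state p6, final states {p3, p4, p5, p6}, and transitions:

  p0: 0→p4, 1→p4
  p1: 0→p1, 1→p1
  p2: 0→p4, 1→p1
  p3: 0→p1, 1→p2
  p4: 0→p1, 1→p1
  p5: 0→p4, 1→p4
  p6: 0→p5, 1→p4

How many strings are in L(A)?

5

The useful subgraph on states {p4, p5, p6} is acyclic, so L(A) is finite; the longest accepting path visits 3 useful states, giving maximum string length 2.
Counting accepting paths from p6 by length: 1 of length 0, 2 of length 1, 2 of length 2. Total 5.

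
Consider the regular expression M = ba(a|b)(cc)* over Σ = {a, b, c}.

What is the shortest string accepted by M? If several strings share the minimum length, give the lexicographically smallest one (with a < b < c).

baa

By inspection of the expression, no string of length less than 3 matches, and baa is the lexicographically first match of length 3.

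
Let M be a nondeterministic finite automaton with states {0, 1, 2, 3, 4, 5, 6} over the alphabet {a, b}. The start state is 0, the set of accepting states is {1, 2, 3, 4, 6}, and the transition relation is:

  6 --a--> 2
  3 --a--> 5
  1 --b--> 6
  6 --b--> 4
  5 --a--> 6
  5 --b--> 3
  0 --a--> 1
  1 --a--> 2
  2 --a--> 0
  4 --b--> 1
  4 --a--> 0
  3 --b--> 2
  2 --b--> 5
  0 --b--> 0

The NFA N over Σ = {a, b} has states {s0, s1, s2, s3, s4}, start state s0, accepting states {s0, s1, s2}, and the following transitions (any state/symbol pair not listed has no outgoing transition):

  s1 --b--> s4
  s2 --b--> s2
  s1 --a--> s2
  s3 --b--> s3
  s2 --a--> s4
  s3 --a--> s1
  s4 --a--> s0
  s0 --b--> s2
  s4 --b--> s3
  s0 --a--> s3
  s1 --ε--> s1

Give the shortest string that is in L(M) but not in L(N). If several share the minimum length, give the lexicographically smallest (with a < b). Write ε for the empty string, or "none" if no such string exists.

The string a is accepted by M but not by N.
No shorter string lies in the difference, and a is the lexicographically first length-1 string in L(M) \ L(N).

a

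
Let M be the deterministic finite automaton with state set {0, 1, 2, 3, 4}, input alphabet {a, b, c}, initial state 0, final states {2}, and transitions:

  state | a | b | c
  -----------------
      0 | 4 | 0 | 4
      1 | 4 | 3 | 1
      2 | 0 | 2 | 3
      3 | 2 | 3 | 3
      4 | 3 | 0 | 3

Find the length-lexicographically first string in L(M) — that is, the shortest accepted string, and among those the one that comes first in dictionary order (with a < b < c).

aaa

A breadth-first search from 0 reaches an accepting state first via the path 0 → 4 → 3 → 2 on input aaa.
No string of length < 3 is accepted (BFS exhausts all shorter strings without reaching an accepting state), and aaa is the lexicographically least accepting string of length 3.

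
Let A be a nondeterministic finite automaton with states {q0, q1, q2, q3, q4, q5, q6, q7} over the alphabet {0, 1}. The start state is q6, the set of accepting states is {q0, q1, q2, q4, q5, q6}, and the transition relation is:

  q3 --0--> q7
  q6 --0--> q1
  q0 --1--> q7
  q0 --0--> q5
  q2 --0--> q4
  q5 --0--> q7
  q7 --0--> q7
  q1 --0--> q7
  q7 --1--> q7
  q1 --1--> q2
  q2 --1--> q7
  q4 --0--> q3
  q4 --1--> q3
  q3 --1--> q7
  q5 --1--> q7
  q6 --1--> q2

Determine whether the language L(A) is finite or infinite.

The useful states (reachable from q6 and able to reach an accepting state) are {q1, q2, q4, q6}.
Restricted to these states the transition graph has no cycle, so every accepting path has bounded length and L is finite.

finite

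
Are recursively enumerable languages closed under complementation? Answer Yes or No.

If both L and its complement were r.e., running the two recognisers in parallel would decide L, so L would be recursive; but there are r.e. languages that are not recursive (e.g. the halting problem), and their complements are therefore not r.e.

No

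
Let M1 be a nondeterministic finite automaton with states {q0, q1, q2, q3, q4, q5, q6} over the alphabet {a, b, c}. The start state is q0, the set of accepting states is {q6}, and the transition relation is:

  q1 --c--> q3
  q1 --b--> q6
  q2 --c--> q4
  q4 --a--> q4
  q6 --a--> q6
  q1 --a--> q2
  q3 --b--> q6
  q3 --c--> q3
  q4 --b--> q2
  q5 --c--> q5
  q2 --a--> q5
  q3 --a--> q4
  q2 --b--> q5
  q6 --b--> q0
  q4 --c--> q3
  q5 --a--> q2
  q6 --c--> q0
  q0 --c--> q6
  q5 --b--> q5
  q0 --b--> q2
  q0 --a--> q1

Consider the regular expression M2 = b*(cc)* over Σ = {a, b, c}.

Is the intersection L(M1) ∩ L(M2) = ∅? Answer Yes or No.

Yes

Converting the expression M2 to a DFA (subset construction, then merging equivalent states) gives the minimal DFA with states {r0, r1, r2, r3}, start state r0, accepting states {r0, r3} and transitions r0: a→r1, b→r0, c→r2; r1: a→r1, b→r1, c→r1; r2: a→r1, b→r1, c→r3; r3: a→r1, b→r1, c→r2.
Exploring the product automaton M1 × M2 from the start pair (q0, r0), following both machines on each input symbol, reaches 17 state pairs: (q0, r0), (q1, r1), (q2, r0), (q6, r2), (q2, r1), (q6, r1), (q3, r1), (q5, r1), (q5, r0), (q4, r2), (q0, r1), (q0, r3), (q4, r1), (q5, r2), (q3, r3), (q5, r3), (q3, r2).
M1 accepts in {q6} and M2 accepts in {r0, r3}; no reachable pair has both components accepting, so no string drives both machines to acceptance simultaneously and L(M1) ∩ L(M2) = ∅.
So no string is accepted by both, and the intersection is empty.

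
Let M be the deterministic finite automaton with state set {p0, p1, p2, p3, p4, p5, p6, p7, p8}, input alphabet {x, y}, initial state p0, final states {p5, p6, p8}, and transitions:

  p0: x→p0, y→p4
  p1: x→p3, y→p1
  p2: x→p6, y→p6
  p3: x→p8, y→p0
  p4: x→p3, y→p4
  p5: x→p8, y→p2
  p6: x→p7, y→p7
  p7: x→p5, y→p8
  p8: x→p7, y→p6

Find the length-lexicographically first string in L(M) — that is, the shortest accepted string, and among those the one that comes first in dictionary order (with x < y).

yxx

A breadth-first search from p0 reaches an accepting state first via the path p0 → p4 → p3 → p8 on input yxx.
No string of length < 3 is accepted (BFS exhausts all shorter strings without reaching an accepting state), and yxx is the lexicographically least accepting string of length 3.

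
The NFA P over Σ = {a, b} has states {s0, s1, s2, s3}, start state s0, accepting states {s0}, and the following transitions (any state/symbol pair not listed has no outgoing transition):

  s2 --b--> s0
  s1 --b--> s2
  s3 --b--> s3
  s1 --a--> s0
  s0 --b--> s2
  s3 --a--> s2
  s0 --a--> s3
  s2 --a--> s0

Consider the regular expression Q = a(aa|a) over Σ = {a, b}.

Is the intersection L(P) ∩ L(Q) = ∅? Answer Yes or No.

The string aaa is accepted by both P and Q.
Hence L(P) ∩ L(Q) ≠ ∅.

No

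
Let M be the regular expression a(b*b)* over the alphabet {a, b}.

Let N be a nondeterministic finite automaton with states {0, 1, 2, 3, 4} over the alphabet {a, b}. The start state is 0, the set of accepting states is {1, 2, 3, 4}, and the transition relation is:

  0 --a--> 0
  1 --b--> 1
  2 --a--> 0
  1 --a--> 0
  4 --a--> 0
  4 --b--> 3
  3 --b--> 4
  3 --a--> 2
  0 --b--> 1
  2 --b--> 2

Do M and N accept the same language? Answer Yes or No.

No

The string a is accepted by M but rejected by N.
So L(M) ≠ L(N).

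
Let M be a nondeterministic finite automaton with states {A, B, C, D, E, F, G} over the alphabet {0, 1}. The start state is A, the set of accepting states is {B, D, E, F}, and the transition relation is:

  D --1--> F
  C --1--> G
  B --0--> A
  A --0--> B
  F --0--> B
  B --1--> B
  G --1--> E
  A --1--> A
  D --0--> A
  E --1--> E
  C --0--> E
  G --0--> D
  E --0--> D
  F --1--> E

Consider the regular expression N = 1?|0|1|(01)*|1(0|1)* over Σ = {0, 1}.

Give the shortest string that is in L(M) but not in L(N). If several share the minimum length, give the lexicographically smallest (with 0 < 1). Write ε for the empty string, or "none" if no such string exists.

000

The string 000 is accepted by M but not by N.
No shorter string lies in the difference, and 000 is the lexicographically first length-3 string in L(M) \ L(N).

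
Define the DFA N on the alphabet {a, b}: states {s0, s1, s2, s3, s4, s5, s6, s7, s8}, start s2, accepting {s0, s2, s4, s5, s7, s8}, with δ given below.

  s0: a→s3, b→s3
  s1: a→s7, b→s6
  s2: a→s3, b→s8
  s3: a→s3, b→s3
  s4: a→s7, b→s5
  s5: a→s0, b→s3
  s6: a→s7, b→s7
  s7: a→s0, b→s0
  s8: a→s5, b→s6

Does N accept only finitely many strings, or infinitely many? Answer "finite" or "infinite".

finite

The useful states (reachable from s2 and able to reach an accepting state) are {s0, s2, s5, s6, s7, s8}.
Restricted to these states the transition graph has no cycle, so every accepting path has bounded length and L is finite.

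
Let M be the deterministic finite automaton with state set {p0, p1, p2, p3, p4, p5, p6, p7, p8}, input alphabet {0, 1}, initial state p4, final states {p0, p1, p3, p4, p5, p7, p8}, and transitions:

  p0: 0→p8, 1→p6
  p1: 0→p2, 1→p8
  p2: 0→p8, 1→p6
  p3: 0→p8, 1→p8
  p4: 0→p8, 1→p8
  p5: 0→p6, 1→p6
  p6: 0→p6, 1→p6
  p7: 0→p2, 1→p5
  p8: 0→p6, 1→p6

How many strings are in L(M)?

The useful subgraph on states {p4, p8} is acyclic, so L(M) is finite; the longest accepting path visits 2 useful states, giving maximum string length 1.
Counting accepting paths from p4 by length: 1 of length 0, 2 of length 1. Total 3.

3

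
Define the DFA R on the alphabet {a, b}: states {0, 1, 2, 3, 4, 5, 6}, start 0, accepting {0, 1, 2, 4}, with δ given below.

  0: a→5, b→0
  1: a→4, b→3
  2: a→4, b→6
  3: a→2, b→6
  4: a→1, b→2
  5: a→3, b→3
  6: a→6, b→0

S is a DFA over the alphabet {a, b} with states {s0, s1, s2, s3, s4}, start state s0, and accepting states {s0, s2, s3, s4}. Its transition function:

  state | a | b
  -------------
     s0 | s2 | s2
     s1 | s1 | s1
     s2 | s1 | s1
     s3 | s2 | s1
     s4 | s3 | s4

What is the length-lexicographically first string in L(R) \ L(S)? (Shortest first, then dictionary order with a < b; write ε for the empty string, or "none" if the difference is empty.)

bb

The string bb is accepted by R but not by S.
No shorter string lies in the difference, and bb is the lexicographically first length-2 string in L(R) \ L(S).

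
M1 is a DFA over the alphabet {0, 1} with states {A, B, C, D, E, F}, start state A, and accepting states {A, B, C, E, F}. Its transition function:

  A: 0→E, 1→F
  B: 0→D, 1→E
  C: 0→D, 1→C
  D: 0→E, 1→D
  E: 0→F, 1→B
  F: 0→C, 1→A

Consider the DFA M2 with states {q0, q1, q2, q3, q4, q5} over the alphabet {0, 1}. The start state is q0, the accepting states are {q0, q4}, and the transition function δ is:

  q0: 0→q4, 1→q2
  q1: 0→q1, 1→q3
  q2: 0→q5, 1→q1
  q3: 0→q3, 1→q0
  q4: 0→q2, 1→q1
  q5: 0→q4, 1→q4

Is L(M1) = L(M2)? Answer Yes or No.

The string 1 is accepted by M1 but rejected by M2.
So L(M1) ≠ L(M2).

No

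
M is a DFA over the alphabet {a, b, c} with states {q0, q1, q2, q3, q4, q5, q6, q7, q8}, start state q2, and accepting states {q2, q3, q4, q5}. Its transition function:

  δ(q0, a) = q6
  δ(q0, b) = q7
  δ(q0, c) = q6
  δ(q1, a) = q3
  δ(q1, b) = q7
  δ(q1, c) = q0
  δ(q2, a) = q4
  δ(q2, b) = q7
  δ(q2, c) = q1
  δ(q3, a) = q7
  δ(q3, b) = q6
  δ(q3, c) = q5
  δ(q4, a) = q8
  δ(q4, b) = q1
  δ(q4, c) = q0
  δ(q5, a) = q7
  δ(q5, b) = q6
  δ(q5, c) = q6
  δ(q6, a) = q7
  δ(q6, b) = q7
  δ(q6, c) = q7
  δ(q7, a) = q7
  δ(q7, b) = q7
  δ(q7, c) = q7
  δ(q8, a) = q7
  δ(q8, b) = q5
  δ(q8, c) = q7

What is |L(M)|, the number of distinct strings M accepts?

The useful subgraph on states {q1, q2, q3, q4, q5, q8} is acyclic, so L(M) is finite; the longest accepting path visits 5 useful states, giving maximum string length 4.
Counting accepting paths from q2 by length: 1 of length 0, 1 of length 1, 1 of length 2, 3 of length 3, 1 of length 4. Total 7.

7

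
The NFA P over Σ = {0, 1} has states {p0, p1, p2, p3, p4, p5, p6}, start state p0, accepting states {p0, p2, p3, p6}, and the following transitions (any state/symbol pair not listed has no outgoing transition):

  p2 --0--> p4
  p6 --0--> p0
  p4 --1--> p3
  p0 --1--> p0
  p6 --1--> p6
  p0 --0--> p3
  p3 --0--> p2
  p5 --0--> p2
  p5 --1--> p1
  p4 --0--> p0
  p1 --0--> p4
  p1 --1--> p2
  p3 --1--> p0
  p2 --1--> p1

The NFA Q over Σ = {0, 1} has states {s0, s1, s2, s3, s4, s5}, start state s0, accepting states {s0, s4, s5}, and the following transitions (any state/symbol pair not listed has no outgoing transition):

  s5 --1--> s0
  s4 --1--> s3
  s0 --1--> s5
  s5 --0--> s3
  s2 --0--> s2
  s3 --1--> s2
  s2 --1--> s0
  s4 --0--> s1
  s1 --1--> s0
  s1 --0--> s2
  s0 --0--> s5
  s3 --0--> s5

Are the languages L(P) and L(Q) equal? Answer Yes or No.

No

The string 00 is accepted by P but rejected by Q.
So L(P) ≠ L(Q).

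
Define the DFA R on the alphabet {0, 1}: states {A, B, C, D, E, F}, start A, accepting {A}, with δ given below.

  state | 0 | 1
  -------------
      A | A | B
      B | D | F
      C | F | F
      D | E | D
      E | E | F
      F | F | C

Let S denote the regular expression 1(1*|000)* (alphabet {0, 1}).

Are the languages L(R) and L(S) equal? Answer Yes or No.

No

The empty string ε is accepted by R but rejected by S.
So L(R) ≠ L(S).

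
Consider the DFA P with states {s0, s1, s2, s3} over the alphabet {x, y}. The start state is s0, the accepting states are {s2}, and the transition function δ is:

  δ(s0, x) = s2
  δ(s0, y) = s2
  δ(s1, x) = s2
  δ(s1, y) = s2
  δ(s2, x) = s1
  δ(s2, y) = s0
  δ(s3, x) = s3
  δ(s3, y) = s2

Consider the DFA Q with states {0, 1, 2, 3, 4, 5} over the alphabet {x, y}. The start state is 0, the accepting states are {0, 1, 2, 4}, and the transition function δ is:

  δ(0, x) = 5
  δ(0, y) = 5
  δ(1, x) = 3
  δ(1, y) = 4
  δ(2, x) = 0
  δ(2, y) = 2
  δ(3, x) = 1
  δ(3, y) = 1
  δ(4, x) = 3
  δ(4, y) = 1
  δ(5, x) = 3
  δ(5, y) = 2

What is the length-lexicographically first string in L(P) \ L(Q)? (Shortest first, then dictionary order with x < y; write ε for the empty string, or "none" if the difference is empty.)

x

The string x is accepted by P but not by Q.
No shorter string lies in the difference, and x is the lexicographically first length-1 string in L(P) \ L(Q).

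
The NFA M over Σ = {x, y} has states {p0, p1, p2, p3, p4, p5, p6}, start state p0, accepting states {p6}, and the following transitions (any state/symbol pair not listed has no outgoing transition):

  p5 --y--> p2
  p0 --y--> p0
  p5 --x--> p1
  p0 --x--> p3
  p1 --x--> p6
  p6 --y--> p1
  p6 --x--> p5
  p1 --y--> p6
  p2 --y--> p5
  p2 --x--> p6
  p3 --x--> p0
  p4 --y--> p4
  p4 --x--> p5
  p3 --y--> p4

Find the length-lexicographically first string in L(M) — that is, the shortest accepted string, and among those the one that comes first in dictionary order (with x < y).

A breadth-first search from p0 reaches an accepting state first via the path p0 → p3 → p4 → p5 → p1 → p6 on input xyxxx.
No string of length < 5 is accepted (BFS exhausts all shorter strings without reaching an accepting state), and xyxxx is the lexicographically least accepting string of length 5.

xyxxx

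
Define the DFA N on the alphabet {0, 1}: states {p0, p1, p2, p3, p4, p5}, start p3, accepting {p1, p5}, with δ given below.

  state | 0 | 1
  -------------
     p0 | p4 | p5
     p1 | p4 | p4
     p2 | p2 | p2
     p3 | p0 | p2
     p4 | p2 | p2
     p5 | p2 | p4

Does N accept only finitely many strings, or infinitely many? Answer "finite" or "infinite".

finite

The useful states (reachable from p3 and able to reach an accepting state) are {p0, p3, p5}.
Restricted to these states the transition graph has no cycle, so every accepting path has bounded length and L is finite.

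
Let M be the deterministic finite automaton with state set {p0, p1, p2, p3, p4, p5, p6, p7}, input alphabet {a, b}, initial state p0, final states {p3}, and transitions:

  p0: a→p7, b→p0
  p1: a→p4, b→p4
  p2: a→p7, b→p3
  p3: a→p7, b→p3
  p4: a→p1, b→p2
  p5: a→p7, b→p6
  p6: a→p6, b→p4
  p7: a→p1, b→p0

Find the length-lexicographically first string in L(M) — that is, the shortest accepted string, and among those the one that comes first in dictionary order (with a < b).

A breadth-first search from p0 reaches an accepting state first via the path p0 → p7 → p1 → p4 → p2 → p3 on input aaabb.
No string of length < 5 is accepted (BFS exhausts all shorter strings without reaching an accepting state), and aaabb is the lexicographically least accepting string of length 5.

aaabb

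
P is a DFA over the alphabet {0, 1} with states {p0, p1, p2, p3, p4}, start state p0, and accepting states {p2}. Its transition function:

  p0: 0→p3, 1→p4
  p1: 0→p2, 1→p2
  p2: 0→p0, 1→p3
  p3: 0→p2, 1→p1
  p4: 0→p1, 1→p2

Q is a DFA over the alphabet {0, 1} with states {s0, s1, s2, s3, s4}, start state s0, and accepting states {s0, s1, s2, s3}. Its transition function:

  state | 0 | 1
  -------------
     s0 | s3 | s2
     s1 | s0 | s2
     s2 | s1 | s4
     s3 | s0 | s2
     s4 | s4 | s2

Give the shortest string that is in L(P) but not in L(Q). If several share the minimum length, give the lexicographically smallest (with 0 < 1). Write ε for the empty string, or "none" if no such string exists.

The string 11 is accepted by P but not by Q.
No shorter string lies in the difference, and 11 is the lexicographically first length-2 string in L(P) \ L(Q).

11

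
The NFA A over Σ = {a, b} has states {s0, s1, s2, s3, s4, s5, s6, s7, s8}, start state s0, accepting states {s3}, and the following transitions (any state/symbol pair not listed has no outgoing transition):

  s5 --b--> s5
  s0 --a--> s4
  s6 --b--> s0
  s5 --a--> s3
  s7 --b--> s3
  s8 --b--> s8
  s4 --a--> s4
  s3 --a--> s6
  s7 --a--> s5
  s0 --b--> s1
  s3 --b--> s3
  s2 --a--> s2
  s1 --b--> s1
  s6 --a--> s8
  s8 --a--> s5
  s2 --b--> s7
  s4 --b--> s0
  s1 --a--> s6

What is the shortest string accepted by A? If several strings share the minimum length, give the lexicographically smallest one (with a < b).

A breadth-first search from s0 reaches an accepting state first via the path s0 → s1 → s6 → s8 → s5 → s3 on input baaaa.
No string of length < 5 is accepted (BFS exhausts all shorter strings without reaching an accepting state), and baaaa is the lexicographically least accepting string of length 5.

baaaa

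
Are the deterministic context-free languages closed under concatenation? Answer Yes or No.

No

Take L₁ = {ε, c} (finite, hence regular and DCFL) and L₂ = {c aⁿbⁿ : n≥0} ∪ {cc aⁿb²ⁿ : n≥0} (a DCFL: the number of leading c's tells the DPDA whether to pop one stack symbol per b or per two b's). Then L₁L₂ ∩ cca⁺b* = {cc aⁿbⁿ : n≥1} ∪ {cc aⁿb²ⁿ : n≥1}. If L₁L₂ were a DCFL, so would be this intersection with a regular set, and a DPDA for it started from its configuration after reading cc would accept {aⁿbⁿ : n≥1} ∪ {aⁿb²ⁿ : n≥1}, which no deterministic PDA accepts (a DPDA for it would have a single run on aⁿb²ⁿ, accepting after the prefix aⁿbⁿ and accepting again after n more b's; an ordinary PDA that simulates it on a's and b's and, at any moment when it is accepting, may switch to reading only a fresh letter d while feeding each d to the simulation as a b, would accept aⁱbʲdᵏ (k≥1) exactly when both aⁱbʲ and aⁱbʲ⁺ᵏ are in the language, i.e. its language intersected with the regular set a*b*d⁺ would be exactly {aⁿbⁿdⁿ : n≥1} — impossible, since context-free languages are closed under intersection with regular sets and {aⁿbⁿdⁿ} is not context-free). Hence L₁L₂ is not a DCFL.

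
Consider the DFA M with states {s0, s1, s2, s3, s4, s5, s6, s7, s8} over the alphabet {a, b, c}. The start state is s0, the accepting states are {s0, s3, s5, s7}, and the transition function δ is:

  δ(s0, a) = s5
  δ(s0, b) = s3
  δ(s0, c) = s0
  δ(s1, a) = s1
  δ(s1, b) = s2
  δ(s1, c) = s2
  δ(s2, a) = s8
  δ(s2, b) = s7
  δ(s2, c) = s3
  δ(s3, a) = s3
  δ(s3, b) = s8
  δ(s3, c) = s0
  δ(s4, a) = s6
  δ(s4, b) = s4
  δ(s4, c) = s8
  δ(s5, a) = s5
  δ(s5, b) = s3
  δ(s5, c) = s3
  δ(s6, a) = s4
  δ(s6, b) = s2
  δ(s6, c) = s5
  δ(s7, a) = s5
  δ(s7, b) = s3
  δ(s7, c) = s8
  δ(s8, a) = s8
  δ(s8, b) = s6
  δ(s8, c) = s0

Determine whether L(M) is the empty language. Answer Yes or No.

The empty string ε is accepted: the run s0 ends in the accepting state s0.
Since at least one string is accepted, L(M) is not empty.

No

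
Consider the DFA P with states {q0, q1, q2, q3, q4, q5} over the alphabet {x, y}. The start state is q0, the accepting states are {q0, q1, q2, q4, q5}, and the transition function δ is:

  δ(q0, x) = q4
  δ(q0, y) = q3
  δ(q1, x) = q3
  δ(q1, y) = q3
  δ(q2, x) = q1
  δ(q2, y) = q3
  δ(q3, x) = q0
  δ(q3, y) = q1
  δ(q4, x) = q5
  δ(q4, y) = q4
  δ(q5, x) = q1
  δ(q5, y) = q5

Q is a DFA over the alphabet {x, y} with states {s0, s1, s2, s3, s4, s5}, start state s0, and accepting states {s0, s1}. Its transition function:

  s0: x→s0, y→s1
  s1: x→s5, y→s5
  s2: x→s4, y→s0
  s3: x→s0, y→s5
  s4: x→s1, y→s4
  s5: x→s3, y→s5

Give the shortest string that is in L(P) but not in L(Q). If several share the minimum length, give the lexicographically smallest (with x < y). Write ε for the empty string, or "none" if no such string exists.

yx

The string yx is accepted by P but not by Q.
No shorter string lies in the difference, and yx is the lexicographically first length-2 string in L(P) \ L(Q).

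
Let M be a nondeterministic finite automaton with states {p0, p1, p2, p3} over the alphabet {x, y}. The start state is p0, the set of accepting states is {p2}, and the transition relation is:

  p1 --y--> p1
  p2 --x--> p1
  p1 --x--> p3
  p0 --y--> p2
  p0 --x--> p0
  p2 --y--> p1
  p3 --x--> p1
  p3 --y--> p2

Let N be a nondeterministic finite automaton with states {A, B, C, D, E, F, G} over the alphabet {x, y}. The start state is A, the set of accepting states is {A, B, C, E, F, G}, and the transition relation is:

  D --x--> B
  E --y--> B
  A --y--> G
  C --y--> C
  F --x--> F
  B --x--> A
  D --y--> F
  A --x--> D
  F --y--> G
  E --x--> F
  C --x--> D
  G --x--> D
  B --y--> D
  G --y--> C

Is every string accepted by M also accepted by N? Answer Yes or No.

No

The string xxy is in L(M) but not in L(N).
So L(M) ⊄ L(N).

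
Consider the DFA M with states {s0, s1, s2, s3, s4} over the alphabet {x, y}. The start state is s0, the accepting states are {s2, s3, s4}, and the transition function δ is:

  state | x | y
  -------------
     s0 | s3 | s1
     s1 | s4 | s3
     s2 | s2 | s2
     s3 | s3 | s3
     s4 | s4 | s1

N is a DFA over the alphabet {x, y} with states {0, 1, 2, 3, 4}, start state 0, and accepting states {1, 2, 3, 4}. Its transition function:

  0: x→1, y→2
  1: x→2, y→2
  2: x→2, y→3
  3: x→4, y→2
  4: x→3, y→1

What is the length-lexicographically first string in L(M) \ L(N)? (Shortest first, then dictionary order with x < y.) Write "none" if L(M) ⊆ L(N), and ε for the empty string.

Exploring the product automaton M × N from the start pair (s0, 0), following both machines on each input symbol, reaches 11 state pairs: (s0, 0), (s3, 1), (s1, 2), (s3, 2), (s4, 2), (s3, 3), (s1, 3), (s3, 4), (s4, 4), (s4, 3), (s1, 1).
M accepts in {s2, s3, s4} and N accepts in {1, 2, 3, 4}. The reachable pairs whose M-component is accepting are (s3, 1), (s3, 2), (s4, 2), (s3, 3), (s3, 4), (s4, 4), (s4, 3); in each of them the N-component is accepting too, so the product for L(M) \ L(N) (M-component accepting, N-component rejecting) has no reachable accepting pair and the difference is empty.
So every string accepted by M is also accepted by N: L(M) \ L(N) = ∅ and there is no such string.

none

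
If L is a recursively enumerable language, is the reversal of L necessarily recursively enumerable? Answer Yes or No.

Yes

Reverse the input and run the recogniser for L on it; this accepts exactly Lᴿ.
So the recursively enumerable languages are closed under reversal.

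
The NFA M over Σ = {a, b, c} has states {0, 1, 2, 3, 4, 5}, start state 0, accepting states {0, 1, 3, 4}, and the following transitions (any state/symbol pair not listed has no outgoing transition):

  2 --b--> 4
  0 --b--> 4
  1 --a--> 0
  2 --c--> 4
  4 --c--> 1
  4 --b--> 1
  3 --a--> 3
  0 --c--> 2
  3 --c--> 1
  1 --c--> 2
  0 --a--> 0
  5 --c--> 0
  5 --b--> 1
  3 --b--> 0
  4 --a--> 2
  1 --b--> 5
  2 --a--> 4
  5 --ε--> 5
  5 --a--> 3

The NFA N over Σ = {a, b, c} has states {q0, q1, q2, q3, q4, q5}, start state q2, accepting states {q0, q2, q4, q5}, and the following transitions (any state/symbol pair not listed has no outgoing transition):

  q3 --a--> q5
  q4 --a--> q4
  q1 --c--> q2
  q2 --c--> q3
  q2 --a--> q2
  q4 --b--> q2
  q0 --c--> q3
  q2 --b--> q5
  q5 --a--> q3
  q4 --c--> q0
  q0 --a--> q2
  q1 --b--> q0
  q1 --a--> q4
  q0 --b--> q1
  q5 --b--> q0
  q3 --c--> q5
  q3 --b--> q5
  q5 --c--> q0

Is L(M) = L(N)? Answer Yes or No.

Yes

Exploring the product automaton M × N from the start pair (0, q2), following both machines on each input symbol, reaches 6 state pairs: (0, q2), (4, q5), (2, q3), (1, q0), (5, q1), (3, q4).
M accepts in {0, 1, 3, 4} and N accepts in {q0, q2, q4, q5}. In every reachable pair the two components are either both accepting — (0, q2), (4, q5), (1, q0), (3, q4) — or both non-accepting, so no string is accepted by exactly one of the machines: L(M) \ L(N) and L(N) \ L(M) are both empty.
Hence every string is accepted by M iff it is accepted by N, and the two languages coincide.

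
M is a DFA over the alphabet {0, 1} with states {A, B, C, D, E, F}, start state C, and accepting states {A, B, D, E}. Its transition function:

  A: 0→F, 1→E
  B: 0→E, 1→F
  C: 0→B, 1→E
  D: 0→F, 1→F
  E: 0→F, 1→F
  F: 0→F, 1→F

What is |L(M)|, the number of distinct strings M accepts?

3

The useful subgraph on states {B, C, E} is acyclic, so L(M) is finite; the longest accepting path visits 3 useful states, giving maximum string length 2.
Counting accepting paths from C by length: 2 of length 1, 1 of length 2. Total 3.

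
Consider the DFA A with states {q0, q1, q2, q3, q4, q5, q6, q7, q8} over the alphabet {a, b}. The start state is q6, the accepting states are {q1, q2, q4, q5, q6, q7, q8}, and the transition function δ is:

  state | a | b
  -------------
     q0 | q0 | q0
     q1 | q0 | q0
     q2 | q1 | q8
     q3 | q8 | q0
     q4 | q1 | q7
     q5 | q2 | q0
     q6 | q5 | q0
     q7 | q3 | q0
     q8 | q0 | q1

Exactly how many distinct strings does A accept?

The useful subgraph on states {q1, q2, q5, q6, q8} is acyclic, so L(A) is finite; the longest accepting path visits 5 useful states, giving maximum string length 4.
Counting accepting paths from q6 by length: 1 of length 0, 1 of length 1, 1 of length 2, 2 of length 3, 1 of length 4. Total 6.

6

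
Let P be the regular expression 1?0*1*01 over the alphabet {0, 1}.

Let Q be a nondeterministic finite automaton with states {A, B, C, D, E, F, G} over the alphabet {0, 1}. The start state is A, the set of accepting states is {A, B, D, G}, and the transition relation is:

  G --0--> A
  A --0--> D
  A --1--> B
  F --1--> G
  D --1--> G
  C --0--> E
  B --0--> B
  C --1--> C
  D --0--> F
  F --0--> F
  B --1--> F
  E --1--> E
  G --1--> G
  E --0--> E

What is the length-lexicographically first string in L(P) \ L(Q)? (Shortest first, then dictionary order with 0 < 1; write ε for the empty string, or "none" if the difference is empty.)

The string 101 is accepted by P but not by Q.
No shorter string lies in the difference, and 101 is the lexicographically first length-3 string in L(P) \ L(Q).

101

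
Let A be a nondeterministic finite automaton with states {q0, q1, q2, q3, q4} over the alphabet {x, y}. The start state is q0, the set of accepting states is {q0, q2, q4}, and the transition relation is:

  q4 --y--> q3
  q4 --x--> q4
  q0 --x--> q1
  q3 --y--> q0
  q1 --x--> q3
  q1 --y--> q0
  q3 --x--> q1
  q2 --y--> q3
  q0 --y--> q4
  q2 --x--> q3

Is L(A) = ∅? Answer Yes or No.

The empty string ε is accepted: the run q0 ends in the accepting state q0.
Since at least one string is accepted, L(A) is not empty.

No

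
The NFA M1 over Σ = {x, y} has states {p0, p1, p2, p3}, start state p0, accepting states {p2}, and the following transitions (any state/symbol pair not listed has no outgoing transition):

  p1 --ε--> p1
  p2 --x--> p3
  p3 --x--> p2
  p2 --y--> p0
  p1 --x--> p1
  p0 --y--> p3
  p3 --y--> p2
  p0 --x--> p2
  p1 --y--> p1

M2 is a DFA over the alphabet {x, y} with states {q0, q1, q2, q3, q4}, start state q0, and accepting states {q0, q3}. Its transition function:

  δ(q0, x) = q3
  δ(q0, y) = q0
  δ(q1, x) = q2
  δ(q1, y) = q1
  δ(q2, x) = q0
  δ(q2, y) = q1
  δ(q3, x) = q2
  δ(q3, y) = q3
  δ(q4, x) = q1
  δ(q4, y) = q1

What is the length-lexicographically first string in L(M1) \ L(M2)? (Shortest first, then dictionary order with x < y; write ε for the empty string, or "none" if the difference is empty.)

xxy

The string xxy is accepted by M1 but not by M2.
No shorter string lies in the difference, and xxy is the lexicographically first length-3 string in L(M1) \ L(M2).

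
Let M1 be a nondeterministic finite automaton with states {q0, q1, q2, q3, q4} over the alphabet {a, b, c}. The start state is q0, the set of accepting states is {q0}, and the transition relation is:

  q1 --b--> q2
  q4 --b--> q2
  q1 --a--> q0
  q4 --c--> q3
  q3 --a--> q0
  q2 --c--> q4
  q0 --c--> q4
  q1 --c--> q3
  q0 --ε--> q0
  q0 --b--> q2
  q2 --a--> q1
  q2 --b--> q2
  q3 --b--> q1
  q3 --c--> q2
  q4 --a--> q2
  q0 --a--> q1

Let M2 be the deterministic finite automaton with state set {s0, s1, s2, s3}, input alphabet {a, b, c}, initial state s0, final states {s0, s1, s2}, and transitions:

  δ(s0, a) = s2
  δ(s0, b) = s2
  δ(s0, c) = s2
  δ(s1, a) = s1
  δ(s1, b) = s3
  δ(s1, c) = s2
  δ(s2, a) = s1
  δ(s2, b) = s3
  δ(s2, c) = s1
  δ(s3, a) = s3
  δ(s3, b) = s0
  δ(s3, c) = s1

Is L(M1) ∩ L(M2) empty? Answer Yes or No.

The empty string ε is accepted by both M1 and M2.
Hence L(M1) ∩ L(M2) ≠ ∅.

No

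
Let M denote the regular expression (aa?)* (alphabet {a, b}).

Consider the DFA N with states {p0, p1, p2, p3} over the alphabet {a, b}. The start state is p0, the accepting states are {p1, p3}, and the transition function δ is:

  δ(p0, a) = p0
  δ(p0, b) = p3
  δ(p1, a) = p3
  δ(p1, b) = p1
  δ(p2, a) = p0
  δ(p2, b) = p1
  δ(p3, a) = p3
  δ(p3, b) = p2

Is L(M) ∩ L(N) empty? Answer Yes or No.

Yes

Converting the expression M to a DFA (subset construction, then merging equivalent states) gives the minimal DFA with states {m0, m1}, start state m0, accepting states {m0} and transitions m0: a→m0, b→m1; m1: a→m1, b→m1.
Exploring the product automaton M × N from the start pair (m0, p0), following both machines on each input symbol, reaches 5 state pairs: (m0, p0), (m1, p3), (m1, p2), (m1, p0), (m1, p1).
M accepts in {m0} and N accepts in {p1, p3}; no reachable pair has both components accepting, so no string drives both machines to acceptance simultaneously and L(M) ∩ L(N) = ∅.
So no string is accepted by both, and the intersection is empty.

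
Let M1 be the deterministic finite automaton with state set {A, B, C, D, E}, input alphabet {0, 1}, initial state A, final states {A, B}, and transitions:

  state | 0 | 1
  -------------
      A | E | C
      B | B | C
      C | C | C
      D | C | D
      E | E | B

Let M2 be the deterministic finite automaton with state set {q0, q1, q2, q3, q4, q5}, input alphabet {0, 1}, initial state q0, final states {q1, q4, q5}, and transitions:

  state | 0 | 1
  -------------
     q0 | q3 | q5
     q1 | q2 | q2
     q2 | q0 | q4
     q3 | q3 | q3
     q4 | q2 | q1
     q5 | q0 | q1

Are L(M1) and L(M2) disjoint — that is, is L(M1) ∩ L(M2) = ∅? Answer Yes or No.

Yes

Exploring the product automaton M1 × M2 from the start pair (A, q0), following both machines on each input symbol, reaches 9 state pairs: (A, q0), (E, q3), (C, q5), (B, q3), (C, q0), (C, q1), (C, q3), (C, q2), (C, q4).
M1 accepts in {A, B} and M2 accepts in {q1, q4, q5}; no reachable pair has both components accepting, so no string drives both machines to acceptance simultaneously and L(M1) ∩ L(M2) = ∅.
So no string is accepted by both, and the intersection is empty.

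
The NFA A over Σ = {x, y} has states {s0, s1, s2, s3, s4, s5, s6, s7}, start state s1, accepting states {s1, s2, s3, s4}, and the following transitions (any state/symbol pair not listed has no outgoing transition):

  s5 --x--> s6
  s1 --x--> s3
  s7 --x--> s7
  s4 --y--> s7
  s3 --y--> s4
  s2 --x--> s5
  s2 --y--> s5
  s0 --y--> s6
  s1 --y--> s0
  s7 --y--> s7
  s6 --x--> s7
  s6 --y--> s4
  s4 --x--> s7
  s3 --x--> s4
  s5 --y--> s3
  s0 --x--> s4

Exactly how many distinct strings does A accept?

6

The useful subgraph on states {s0, s1, s3, s4, s6} is acyclic, so L(A) is finite; the longest accepting path visits 4 useful states, giving maximum string length 3.
Counting accepting paths from s1 by length: 1 of length 0, 1 of length 1, 3 of length 2, 1 of length 3. Total 6.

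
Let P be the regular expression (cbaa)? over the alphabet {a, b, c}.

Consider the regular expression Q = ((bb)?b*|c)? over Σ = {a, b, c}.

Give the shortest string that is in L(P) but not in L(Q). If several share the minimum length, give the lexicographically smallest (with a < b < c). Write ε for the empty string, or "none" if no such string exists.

cbaa

The string cbaa is accepted by P but not by Q.
No shorter string lies in the difference, and cbaa is the lexicographically first length-4 string in L(P) \ L(Q).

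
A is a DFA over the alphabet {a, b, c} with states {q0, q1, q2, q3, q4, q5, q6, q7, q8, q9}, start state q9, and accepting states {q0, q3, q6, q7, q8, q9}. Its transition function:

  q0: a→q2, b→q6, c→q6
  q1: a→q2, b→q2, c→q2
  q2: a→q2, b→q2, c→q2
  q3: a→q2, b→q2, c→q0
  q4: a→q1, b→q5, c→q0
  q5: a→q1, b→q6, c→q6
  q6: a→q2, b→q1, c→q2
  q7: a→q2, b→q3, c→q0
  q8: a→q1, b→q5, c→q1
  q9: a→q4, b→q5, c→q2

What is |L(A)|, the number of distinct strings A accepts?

8

The useful subgraph on states {q0, q4, q5, q6, q9} is acyclic, so L(A) is finite; the longest accepting path visits 4 useful states, giving maximum string length 3.
Counting accepting paths from q9 by length: 1 of length 0, 3 of length 2, 4 of length 3. Total 8.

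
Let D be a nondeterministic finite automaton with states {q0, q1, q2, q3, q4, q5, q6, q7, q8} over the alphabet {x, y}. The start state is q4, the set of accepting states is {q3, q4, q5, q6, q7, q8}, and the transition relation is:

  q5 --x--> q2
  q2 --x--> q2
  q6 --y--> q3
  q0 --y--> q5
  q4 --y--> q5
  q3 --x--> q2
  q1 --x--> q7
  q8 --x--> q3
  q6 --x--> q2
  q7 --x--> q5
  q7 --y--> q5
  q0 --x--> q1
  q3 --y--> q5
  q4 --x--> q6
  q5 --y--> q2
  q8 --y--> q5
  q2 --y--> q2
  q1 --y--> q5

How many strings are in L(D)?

5

The useful subgraph on states {q3, q4, q5, q6} is acyclic, so L(D) is finite; the longest accepting path visits 4 useful states, giving maximum string length 3.
Counting accepting paths from q4 by length: 1 of length 0, 2 of length 1, 1 of length 2, 1 of length 3. Total 5.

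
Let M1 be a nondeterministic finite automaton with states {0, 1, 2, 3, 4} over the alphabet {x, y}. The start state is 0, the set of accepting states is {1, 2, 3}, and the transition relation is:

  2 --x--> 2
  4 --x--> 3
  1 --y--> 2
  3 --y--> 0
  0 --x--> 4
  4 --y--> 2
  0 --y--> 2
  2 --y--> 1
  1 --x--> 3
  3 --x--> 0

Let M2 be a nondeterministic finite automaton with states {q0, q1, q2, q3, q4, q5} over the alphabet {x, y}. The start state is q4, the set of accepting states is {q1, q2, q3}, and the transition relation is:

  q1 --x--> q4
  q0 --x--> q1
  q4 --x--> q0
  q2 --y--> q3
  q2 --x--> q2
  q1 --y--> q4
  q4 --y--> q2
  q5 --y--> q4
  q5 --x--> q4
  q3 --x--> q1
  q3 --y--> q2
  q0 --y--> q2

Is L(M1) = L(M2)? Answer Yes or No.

Exploring the product automaton M1 × M2 from the start pair (0, q4), following both machines on each input symbol, reaches 5 state pairs: (0, q4), (4, q0), (2, q2), (3, q1), (1, q3).
M1 accepts in {1, 2, 3} and M2 accepts in {q1, q2, q3}. In every reachable pair the two components are either both accepting — (2, q2), (3, q1), (1, q3) — or both non-accepting, so no string is accepted by exactly one of the machines: L(M1) \ L(M2) and L(M2) \ L(M1) are both empty.
Hence every string is accepted by M1 iff it is accepted by M2, and the two languages coincide.

Yes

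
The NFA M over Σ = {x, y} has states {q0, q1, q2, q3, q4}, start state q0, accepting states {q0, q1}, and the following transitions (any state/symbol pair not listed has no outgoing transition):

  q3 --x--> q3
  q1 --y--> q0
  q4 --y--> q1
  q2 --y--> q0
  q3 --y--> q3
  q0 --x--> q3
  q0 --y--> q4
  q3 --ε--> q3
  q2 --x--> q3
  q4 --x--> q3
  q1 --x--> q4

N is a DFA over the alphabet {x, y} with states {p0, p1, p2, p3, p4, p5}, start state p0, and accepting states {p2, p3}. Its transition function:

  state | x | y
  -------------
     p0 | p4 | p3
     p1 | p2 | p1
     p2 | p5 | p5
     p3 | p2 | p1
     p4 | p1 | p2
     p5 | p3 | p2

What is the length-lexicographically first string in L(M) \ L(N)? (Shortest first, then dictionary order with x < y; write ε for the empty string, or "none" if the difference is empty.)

The empty string ε is accepted by M but not by N.
Since ε is the unique shortest string, it is the required witness.

ε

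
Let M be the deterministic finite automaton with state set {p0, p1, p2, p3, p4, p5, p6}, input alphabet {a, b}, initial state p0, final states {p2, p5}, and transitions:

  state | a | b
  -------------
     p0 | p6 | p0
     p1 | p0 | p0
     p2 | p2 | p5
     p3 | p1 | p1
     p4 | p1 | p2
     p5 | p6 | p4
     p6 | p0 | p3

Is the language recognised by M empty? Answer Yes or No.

The states reachable from the start state are {p0, p1, p3, p6}.
None of the accepting states {p2, p5} is reachable, so no string is accepted and L(M) = ∅.

Yes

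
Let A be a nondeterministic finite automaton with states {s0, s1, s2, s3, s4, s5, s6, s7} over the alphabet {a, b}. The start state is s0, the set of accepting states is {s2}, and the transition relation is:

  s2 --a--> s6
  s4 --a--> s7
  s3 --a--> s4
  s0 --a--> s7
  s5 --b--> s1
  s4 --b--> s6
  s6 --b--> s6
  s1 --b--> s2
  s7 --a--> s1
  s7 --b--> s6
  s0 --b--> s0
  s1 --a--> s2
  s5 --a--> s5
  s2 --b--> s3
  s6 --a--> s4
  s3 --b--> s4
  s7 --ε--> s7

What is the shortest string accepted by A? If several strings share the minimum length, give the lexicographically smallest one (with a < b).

aaa

A breadth-first search from s0 reaches an accepting state first via the path s0 → s7 → s1 → s2 on input aaa.
No string of length < 3 is accepted (BFS exhausts all shorter strings without reaching an accepting state), and aaa is the lexicographically least accepting string of length 3.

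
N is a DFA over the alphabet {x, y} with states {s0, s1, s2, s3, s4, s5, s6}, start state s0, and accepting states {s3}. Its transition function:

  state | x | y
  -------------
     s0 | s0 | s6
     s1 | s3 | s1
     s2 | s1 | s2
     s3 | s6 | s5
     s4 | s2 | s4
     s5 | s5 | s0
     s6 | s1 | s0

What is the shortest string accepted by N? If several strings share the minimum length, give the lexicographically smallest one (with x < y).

A breadth-first search from s0 reaches an accepting state first via the path s0 → s6 → s1 → s3 on input yxx.
No string of length < 3 is accepted (BFS exhausts all shorter strings without reaching an accepting state), and yxx is the lexicographically least accepting string of length 3.

yxx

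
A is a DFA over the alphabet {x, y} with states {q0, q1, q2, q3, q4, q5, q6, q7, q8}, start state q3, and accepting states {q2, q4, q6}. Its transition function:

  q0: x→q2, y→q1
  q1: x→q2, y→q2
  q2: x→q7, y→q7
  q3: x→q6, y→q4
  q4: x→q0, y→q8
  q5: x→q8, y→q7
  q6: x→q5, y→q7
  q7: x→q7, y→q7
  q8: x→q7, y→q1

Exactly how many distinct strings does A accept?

9

The useful subgraph on states {q0, q1, q2, q3, q4, q5, q6, q8} is acyclic, so L(A) is finite; the longest accepting path visits 6 useful states, giving maximum string length 5.
Counting accepting paths from q3 by length: 2 of length 1, 1 of length 3, 4 of length 4, 2 of length 5. Total 9.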